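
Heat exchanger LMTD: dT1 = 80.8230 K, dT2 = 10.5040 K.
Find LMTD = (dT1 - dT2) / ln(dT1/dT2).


dT1/dT2 = 7.6945
ln(dT1/dT2) = 2.0405
LMTD = 70.3190 / 2.0405 = 34.4616 K

34.4616 K


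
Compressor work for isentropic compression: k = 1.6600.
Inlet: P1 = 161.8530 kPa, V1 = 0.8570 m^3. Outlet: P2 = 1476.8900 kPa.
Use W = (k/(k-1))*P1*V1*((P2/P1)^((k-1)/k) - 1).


(k-1)/k = 0.3976
(P2/P1)^exp = 2.4087
W = 2.5152 * 161.8530 * 0.8570 * (2.4087 - 1) = 491.4448 kJ

491.4448 kJ


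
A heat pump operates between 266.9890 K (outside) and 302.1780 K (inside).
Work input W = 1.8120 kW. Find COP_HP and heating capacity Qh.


COP = 302.1780 / 35.1890 = 8.5873
Qh = 8.5873 * 1.8120 = 15.5602 kW

COP = 8.5873, Qh = 15.5602 kW


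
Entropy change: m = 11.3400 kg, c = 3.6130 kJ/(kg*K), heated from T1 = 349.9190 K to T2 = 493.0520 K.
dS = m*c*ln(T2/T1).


T2/T1 = 1.4090
ln(T2/T1) = 0.3429
dS = 11.3400 * 3.6130 * 0.3429 = 14.0496 kJ/K

14.0496 kJ/K


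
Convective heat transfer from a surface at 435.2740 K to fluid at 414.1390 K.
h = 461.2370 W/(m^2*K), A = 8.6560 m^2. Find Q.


dT = 21.1350 K
Q = 461.2370 * 8.6560 * 21.1350 = 84380.8000 W

84380.8000 W


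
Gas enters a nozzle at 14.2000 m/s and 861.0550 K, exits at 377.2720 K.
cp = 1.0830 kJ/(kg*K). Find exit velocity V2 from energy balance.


dT = 483.7830 K
2*cp*1000*dT = 1047873.9780
V1^2 = 201.6400
V2 = sqrt(1048075.6180) = 1023.7556 m/s

1023.7556 m/s


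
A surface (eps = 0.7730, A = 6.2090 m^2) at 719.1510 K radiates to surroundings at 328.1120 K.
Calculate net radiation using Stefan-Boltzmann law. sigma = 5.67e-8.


T^4 = 2.6747e+11
Tsurr^4 = 1.1590e+10
Q = 0.7730 * 5.67e-8 * 6.2090 * 2.5588e+11 = 69634.7216 W

69634.7216 W


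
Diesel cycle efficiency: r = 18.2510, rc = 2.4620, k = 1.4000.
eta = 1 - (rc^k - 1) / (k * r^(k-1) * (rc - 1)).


r^(k-1) = 3.1953
rc^k = 3.5302
eta = 0.6131 = 61.3125%

61.3125%


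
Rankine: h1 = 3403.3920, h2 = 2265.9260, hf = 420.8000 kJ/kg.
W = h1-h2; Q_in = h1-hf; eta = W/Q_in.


W = 1137.4660 kJ/kg
Q_in = 2982.5920 kJ/kg
eta = 0.3814 = 38.1368%

eta = 38.1368%


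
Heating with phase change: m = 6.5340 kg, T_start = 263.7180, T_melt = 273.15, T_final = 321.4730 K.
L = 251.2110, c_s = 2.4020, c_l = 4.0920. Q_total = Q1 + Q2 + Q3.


Q1 (sensible, solid) = 6.5340 * 2.4020 * 9.4320 = 148.0321 kJ
Q2 (latent) = 6.5340 * 251.2110 = 1641.4127 kJ
Q3 (sensible, liquid) = 6.5340 * 4.0920 * 48.3230 = 1292.0182 kJ
Q_total = 3081.4630 kJ

3081.4630 kJ


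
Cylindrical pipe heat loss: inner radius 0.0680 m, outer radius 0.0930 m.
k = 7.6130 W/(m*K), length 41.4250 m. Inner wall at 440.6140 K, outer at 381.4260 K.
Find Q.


dT = 59.1880 K
ln(ro/ri) = 0.3131
Q = 2*pi*7.6130*41.4250*59.1880 / 0.3131 = 374593.4711 W

374593.4711 W


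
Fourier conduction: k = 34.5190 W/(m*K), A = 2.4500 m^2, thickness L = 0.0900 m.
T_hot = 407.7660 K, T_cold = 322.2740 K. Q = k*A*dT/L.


dT = 85.4920 K
Q = 34.5190 * 2.4500 * 85.4920 / 0.0900 = 80335.4550 W

80335.4550 W


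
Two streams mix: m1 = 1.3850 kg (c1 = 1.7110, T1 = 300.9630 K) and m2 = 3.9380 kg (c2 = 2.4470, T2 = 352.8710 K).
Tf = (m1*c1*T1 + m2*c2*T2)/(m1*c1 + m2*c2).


num = 4113.5684
den = 12.0060
Tf = 342.6255 K

342.6255 K


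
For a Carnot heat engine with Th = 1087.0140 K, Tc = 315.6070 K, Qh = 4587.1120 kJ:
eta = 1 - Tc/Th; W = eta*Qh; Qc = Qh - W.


eta = 1 - 315.6070/1087.0140 = 0.7097
W = 0.7097 * 4587.1120 = 3255.2757 kJ
Qc = 4587.1120 - 3255.2757 = 1331.8363 kJ

eta = 70.9657%, W = 3255.2757 kJ, Qc = 1331.8363 kJ


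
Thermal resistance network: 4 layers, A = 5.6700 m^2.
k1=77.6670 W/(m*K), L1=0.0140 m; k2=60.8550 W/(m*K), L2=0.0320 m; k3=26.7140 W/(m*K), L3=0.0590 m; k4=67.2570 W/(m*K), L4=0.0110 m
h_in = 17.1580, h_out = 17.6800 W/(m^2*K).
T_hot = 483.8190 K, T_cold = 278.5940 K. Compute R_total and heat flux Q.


R_conv_in = 1/(17.1580*5.6700) = 0.0103
R_1 = 0.0140/(77.6670*5.6700) = 3.1791e-05
R_2 = 0.0320/(60.8550*5.6700) = 9.2741e-05
R_3 = 0.0590/(26.7140*5.6700) = 0.0004
R_4 = 0.0110/(67.2570*5.6700) = 2.8845e-05
R_conv_out = 1/(17.6800*5.6700) = 0.0100
R_total = 0.0208 K/W
Q = 205.2250 / 0.0208 = 9867.8278 W

R_total = 0.0208 K/W, Q = 9867.8278 W


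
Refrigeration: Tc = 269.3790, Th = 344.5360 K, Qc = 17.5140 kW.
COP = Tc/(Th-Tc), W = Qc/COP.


COP = 269.3790 / 75.1570 = 3.5842
W = 17.5140 / 3.5842 = 4.8864 kW

COP = 3.5842, W = 4.8864 kW


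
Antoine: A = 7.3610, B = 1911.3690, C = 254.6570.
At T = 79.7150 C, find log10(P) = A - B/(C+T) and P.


C+T = 334.3720
B/(C+T) = 5.7163
log10(P) = 7.3610 - 5.7163 = 1.6447
P = 10^1.6447 = 44.1271 mmHg

44.1271 mmHg


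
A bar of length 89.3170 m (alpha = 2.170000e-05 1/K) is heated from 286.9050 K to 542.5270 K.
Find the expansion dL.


dT = 255.6220 K
dL = 2.170000e-05 * 89.3170 * 255.6220 = 0.495441 m
L_final = 89.812441 m

dL = 0.495441 m


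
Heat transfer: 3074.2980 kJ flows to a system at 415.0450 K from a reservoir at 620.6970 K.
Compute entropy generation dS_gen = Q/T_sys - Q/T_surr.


dS_sys = 3074.2980/415.0450 = 7.4071 kJ/K
dS_surr = -3074.2980/620.6970 = -4.9530 kJ/K
dS_gen = 7.4071 - 4.9530 = 2.4542 kJ/K (irreversible)

dS_gen = 2.4542 kJ/K, irreversible


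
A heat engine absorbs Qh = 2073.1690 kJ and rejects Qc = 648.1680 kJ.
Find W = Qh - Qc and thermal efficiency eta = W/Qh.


W = 2073.1690 - 648.1680 = 1425.0010 kJ
eta = 1425.0010 / 2073.1690 = 0.6874 = 68.7354%

W = 1425.0010 kJ, eta = 68.7354%


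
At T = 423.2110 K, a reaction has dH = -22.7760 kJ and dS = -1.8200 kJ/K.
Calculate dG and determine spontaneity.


T*dS = 423.2110 * -1.8200 = -770.2440 kJ
dG = -22.7760 + 770.2440 = 747.4680 kJ (non-spontaneous)

dG = 747.4680 kJ, non-spontaneous


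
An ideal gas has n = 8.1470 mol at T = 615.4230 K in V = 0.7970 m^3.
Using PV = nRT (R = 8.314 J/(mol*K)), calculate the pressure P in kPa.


P = nRT/V = 8.1470 * 8.314 * 615.4230 / 0.7970
= 41685.1587 / 0.7970 = 52302.5831 Pa = 52.3026 kPa

52.3026 kPa


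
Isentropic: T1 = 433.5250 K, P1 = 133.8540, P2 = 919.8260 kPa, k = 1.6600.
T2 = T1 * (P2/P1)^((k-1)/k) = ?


(k-1)/k = 0.3976
(P2/P1)^exp = 2.1519
T2 = 433.5250 * 2.1519 = 932.8823 K

932.8823 K


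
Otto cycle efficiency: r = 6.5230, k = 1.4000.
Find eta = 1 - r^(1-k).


r^(k-1) = 2.1173
eta = 1 - 1/2.1173 = 0.5277 = 52.7697%

52.7697%


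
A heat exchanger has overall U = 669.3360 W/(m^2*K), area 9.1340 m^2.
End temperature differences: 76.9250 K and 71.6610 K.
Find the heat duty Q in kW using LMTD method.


LMTD = 74.2619 K
Q = 669.3360 * 9.1340 * 74.2619 = 454016.1429 W = 454.0161 kW

454.0161 kW


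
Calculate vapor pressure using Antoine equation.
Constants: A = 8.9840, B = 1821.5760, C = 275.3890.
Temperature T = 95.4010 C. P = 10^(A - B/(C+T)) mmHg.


C+T = 370.7900
B/(C+T) = 4.9127
log10(P) = 8.9840 - 4.9127 = 4.0713
P = 10^4.0713 = 11784.4923 mmHg

11784.4923 mmHg


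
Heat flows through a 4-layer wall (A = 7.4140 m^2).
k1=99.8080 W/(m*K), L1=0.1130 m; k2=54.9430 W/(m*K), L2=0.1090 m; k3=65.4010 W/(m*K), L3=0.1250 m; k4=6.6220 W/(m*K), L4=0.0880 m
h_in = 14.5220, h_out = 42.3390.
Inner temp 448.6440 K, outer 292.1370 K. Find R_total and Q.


R_conv_in = 1/(14.5220*7.4140) = 0.0093
R_1 = 0.1130/(99.8080*7.4140) = 0.0002
R_2 = 0.1090/(54.9430*7.4140) = 0.0003
R_3 = 0.1250/(65.4010*7.4140) = 0.0003
R_4 = 0.0880/(6.6220*7.4140) = 0.0018
R_conv_out = 1/(42.3390*7.4140) = 0.0032
R_total = 0.0149 K/W
Q = 156.5070 / 0.0149 = 10472.7591 W

R_total = 0.0149 K/W, Q = 10472.7591 W


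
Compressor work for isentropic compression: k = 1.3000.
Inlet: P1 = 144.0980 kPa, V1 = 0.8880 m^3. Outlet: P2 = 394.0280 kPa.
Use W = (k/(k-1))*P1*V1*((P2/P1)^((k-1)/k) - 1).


(k-1)/k = 0.2308
(P2/P1)^exp = 1.2613
W = 4.3333 * 144.0980 * 0.8880 * (1.2613 - 1) = 144.8841 kJ

144.8841 kJ


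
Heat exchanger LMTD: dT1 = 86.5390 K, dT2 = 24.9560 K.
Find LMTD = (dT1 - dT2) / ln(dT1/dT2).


dT1/dT2 = 3.4677
ln(dT1/dT2) = 1.2435
LMTD = 61.5830 / 1.2435 = 49.5247 K

49.5247 K


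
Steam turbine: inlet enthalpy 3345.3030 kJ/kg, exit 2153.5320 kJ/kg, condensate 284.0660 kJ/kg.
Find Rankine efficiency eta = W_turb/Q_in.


W = 1191.7710 kJ/kg
Q_in = 3061.2370 kJ/kg
eta = 0.3893 = 38.9310%

eta = 38.9310%


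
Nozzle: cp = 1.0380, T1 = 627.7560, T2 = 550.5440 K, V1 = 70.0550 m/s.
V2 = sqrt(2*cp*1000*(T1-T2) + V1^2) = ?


dT = 77.2120 K
2*cp*1000*dT = 160292.1120
V1^2 = 4907.7030
V2 = sqrt(165199.8150) = 406.4478 m/s

406.4478 m/s


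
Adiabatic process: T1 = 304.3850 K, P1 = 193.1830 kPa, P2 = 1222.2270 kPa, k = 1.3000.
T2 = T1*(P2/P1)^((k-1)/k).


(k-1)/k = 0.2308
(P2/P1)^exp = 1.5307
T2 = 304.3850 * 1.5307 = 465.9203 K

465.9203 K


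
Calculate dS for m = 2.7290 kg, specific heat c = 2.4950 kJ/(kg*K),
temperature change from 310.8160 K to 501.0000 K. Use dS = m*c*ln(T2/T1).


T2/T1 = 1.6119
ln(T2/T1) = 0.4774
dS = 2.7290 * 2.4950 * 0.4774 = 3.2506 kJ/K

3.2506 kJ/K


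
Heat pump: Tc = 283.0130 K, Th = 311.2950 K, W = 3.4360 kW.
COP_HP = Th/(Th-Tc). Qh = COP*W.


COP = 311.2950 / 28.2820 = 11.0068
Qh = 11.0068 * 3.4360 = 37.8194 kW

COP = 11.0068, Qh = 37.8194 kW


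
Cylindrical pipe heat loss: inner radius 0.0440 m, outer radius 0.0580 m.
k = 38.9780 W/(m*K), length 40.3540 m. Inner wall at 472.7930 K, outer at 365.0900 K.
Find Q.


dT = 107.7030 K
ln(ro/ri) = 0.2763
Q = 2*pi*38.9780*40.3540*107.7030 / 0.2763 = 3853063.9282 W

3853063.9282 W


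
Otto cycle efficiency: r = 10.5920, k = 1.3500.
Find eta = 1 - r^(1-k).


r^(k-1) = 2.2842
eta = 1 - 1/2.2842 = 0.5622 = 56.2218%

56.2218%


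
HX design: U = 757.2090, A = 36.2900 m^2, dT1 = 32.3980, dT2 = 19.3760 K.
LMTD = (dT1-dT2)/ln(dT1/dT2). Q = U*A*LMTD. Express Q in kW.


LMTD = 25.3316 K
Q = 757.2090 * 36.2900 * 25.3316 = 696089.9163 W = 696.0899 kW

696.0899 kW


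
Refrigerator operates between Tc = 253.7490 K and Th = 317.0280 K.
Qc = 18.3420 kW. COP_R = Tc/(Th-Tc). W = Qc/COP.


COP = 253.7490 / 63.2790 = 4.0100
W = 18.3420 / 4.0100 = 4.5741 kW

COP = 4.0100, W = 4.5741 kW


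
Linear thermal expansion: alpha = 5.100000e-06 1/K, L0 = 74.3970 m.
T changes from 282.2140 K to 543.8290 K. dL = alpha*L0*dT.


dT = 261.6150 K
dL = 5.100000e-06 * 74.3970 * 261.6150 = 0.099263 m
L_final = 74.496263 m

dL = 0.099263 m


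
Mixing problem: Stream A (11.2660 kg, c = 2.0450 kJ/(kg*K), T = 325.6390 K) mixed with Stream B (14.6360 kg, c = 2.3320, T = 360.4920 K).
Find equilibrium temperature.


num = 19806.3944
den = 57.1701
Tf = 346.4466 K

346.4466 K


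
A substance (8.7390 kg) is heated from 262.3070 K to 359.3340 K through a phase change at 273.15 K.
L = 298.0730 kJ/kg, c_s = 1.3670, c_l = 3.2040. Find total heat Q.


Q1 (sensible, solid) = 8.7390 * 1.3670 * 10.8430 = 129.5328 kJ
Q2 (latent) = 8.7390 * 298.0730 = 2604.8599 kJ
Q3 (sensible, liquid) = 8.7390 * 3.2040 * 86.1840 = 2413.1310 kJ
Q_total = 5147.5237 kJ

5147.5237 kJ


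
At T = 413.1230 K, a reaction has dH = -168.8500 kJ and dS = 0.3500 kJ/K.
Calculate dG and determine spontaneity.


T*dS = 413.1230 * 0.3500 = 144.5930 kJ
dG = -168.8500 - 144.5930 = -313.4430 kJ (spontaneous)

dG = -313.4430 kJ, spontaneous


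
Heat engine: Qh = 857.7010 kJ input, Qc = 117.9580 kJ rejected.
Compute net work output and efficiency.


W = 857.7010 - 117.9580 = 739.7430 kJ
eta = 739.7430 / 857.7010 = 0.8625 = 86.2472%

W = 739.7430 kJ, eta = 86.2472%


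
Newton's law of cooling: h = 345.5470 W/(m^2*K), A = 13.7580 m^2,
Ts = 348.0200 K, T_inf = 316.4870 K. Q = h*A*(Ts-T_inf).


dT = 31.5330 K
Q = 345.5470 * 13.7580 * 31.5330 = 149909.0054 W

149909.0054 W


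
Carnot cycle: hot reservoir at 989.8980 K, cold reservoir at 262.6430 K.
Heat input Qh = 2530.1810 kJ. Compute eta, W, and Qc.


eta = 1 - 262.6430/989.8980 = 0.7347
W = 0.7347 * 2530.1810 = 1858.8650 kJ
Qc = 2530.1810 - 1858.8650 = 671.3160 kJ

eta = 73.4677%, W = 1858.8650 kJ, Qc = 671.3160 kJ


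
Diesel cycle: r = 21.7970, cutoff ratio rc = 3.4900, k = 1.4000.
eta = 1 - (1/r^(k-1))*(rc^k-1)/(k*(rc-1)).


r^(k-1) = 3.4305
rc^k = 5.7538
eta = 0.6025 = 60.2483%

60.2483%


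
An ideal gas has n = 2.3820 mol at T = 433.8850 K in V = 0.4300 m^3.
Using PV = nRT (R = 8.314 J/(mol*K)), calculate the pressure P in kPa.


P = nRT/V = 2.3820 * 8.314 * 433.8850 / 0.4300
= 8592.6360 / 0.4300 = 19982.8744 Pa = 19.9829 kPa

19.9829 kPa


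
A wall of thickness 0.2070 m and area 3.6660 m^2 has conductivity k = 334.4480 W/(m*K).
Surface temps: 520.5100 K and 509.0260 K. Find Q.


dT = 11.4840 K
Q = 334.4480 * 3.6660 * 11.4840 / 0.2070 = 68021.1394 W

68021.1394 W


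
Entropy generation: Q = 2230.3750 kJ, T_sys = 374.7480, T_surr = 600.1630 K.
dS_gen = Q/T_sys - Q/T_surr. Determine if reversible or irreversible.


dS_sys = 2230.3750/374.7480 = 5.9517 kJ/K
dS_surr = -2230.3750/600.1630 = -3.7163 kJ/K
dS_gen = 5.9517 - 3.7163 = 2.2354 kJ/K (irreversible)

dS_gen = 2.2354 kJ/K, irreversible


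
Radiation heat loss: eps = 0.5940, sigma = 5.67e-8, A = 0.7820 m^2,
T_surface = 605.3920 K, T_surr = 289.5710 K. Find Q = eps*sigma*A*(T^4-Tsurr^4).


T^4 = 1.3432e+11
Tsurr^4 = 7.0311e+09
Q = 0.5940 * 5.67e-8 * 0.7820 * 1.2729e+11 = 3352.5350 W

3352.5350 W


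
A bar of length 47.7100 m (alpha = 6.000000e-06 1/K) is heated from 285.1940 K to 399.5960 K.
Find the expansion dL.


dT = 114.4020 K
dL = 6.000000e-06 * 47.7100 * 114.4020 = 0.032749 m
L_final = 47.742749 m

dL = 0.032749 m


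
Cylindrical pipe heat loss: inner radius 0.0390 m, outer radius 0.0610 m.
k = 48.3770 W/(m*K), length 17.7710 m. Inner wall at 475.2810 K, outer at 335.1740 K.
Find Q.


dT = 140.1070 K
ln(ro/ri) = 0.4473
Q = 2*pi*48.3770*17.7710*140.1070 / 0.4473 = 1691919.6773 W

1691919.6773 W


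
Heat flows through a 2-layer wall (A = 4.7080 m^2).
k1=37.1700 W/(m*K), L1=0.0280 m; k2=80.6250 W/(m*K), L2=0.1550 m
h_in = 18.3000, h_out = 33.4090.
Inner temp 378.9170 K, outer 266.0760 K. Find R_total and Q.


R_conv_in = 1/(18.3000*4.7080) = 0.0116
R_1 = 0.0280/(37.1700*4.7080) = 0.0002
R_2 = 0.1550/(80.6250*4.7080) = 0.0004
R_conv_out = 1/(33.4090*4.7080) = 0.0064
R_total = 0.0185 K/W
Q = 112.8410 / 0.0185 = 6088.7032 W

R_total = 0.0185 K/W, Q = 6088.7032 W


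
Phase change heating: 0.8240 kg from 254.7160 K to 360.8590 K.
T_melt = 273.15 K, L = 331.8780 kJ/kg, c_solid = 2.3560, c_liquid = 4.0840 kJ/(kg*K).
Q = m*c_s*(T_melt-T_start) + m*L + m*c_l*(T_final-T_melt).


Q1 (sensible, solid) = 0.8240 * 2.3560 * 18.4340 = 35.7867 kJ
Q2 (latent) = 0.8240 * 331.8780 = 273.4675 kJ
Q3 (sensible, liquid) = 0.8240 * 4.0840 * 87.7090 = 295.1597 kJ
Q_total = 604.4139 kJ

604.4139 kJ


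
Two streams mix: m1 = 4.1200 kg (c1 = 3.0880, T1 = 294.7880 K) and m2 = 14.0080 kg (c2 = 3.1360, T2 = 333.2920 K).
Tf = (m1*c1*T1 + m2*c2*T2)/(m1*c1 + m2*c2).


num = 18391.6716
den = 56.6516
Tf = 324.6450 K

324.6450 K


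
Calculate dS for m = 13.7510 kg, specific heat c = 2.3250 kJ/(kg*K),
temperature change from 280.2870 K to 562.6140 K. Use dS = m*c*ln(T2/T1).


T2/T1 = 2.0073
ln(T2/T1) = 0.6968
dS = 13.7510 * 2.3250 * 0.6968 = 22.2768 kJ/K

22.2768 kJ/K


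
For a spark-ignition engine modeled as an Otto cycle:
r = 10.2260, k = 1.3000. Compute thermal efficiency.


r^(k-1) = 2.0087
eta = 1 - 1/2.0087 = 0.5022 = 50.2162%

50.2162%


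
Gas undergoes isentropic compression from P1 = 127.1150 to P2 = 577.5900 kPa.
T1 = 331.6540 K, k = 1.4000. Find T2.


(k-1)/k = 0.2857
(P2/P1)^exp = 1.5411
T2 = 331.6540 * 1.5411 = 511.1170 K

511.1170 K


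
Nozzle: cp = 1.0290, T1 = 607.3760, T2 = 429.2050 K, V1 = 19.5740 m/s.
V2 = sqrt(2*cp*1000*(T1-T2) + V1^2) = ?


dT = 178.1710 K
2*cp*1000*dT = 366675.9180
V1^2 = 383.1415
V2 = sqrt(367059.0595) = 605.8540 m/s

605.8540 m/s


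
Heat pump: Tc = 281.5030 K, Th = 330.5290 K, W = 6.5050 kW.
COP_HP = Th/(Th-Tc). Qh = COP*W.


COP = 330.5290 / 49.0260 = 6.7419
Qh = 6.7419 * 6.5050 = 43.8561 kW

COP = 6.7419, Qh = 43.8561 kW


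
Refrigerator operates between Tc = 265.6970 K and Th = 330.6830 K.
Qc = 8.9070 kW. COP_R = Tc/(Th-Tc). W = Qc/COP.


COP = 265.6970 / 64.9860 = 4.0885
W = 8.9070 / 4.0885 = 2.1785 kW

COP = 4.0885, W = 2.1785 kW


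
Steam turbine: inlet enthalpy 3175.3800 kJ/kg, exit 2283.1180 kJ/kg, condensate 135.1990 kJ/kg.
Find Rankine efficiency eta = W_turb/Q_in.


W = 892.2620 kJ/kg
Q_in = 3040.1810 kJ/kg
eta = 0.2935 = 29.3490%

eta = 29.3490%


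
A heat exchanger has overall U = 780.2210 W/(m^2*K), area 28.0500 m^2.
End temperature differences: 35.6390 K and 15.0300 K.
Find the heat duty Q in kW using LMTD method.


LMTD = 23.8698 K
Q = 780.2210 * 28.0500 * 23.8698 = 522395.2614 W = 522.3953 kW

522.3953 kW


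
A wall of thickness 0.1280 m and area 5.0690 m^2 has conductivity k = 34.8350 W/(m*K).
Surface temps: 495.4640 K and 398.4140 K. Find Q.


dT = 97.0500 K
Q = 34.8350 * 5.0690 * 97.0500 / 0.1280 = 133882.4577 W

133882.4577 W


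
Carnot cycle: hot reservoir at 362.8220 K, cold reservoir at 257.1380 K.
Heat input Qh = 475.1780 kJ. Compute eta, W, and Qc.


eta = 1 - 257.1380/362.8220 = 0.2913
W = 0.2913 * 475.1780 = 138.4114 kJ
Qc = 475.1780 - 138.4114 = 336.7666 kJ

eta = 29.1283%, W = 138.4114 kJ, Qc = 336.7666 kJ


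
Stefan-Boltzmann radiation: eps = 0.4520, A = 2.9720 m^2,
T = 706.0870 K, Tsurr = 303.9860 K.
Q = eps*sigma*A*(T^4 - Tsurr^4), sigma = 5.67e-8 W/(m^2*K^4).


T^4 = 2.4856e+11
Tsurr^4 = 8.5391e+09
Q = 0.4520 * 5.67e-8 * 2.9720 * 2.4002e+11 = 18281.8844 W

18281.8844 W


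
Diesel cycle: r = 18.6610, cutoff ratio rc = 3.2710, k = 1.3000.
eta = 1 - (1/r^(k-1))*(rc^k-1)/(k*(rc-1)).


r^(k-1) = 2.4059
rc^k = 4.6675
eta = 0.4837 = 48.3667%

48.3667%


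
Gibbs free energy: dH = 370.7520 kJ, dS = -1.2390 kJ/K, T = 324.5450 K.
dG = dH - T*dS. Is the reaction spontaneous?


T*dS = 324.5450 * -1.2390 = -402.1113 kJ
dG = 370.7520 + 402.1113 = 772.8633 kJ (non-spontaneous)

dG = 772.8633 kJ, non-spontaneous


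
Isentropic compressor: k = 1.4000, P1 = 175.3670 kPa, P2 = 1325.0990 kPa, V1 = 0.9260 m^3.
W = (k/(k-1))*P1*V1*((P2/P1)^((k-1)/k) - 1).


(k-1)/k = 0.2857
(P2/P1)^exp = 1.7821
W = 3.5000 * 175.3670 * 0.9260 * (1.7821 - 1) = 444.5433 kJ

444.5433 kJ


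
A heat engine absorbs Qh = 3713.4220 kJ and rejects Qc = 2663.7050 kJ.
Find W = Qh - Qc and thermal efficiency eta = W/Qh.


W = 3713.4220 - 2663.7050 = 1049.7170 kJ
eta = 1049.7170 / 3713.4220 = 0.2827 = 28.2682%

W = 1049.7170 kJ, eta = 28.2682%


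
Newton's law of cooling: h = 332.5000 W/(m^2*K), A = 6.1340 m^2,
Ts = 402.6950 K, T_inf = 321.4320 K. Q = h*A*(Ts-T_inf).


dT = 81.2630 K
Q = 332.5000 * 6.1340 * 81.2630 = 165740.3580 W

165740.3580 W


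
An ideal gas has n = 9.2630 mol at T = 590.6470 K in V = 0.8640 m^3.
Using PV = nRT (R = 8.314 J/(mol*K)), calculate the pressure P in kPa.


P = nRT/V = 9.2630 * 8.314 * 590.6470 / 0.8640
= 45487.2505 / 0.8640 = 52647.2807 Pa = 52.6473 kPa

52.6473 kPa


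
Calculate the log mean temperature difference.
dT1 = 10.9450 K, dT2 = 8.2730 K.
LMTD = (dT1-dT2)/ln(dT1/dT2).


dT1/dT2 = 1.3230
ln(dT1/dT2) = 0.2799
LMTD = 2.6720 / 0.2799 = 9.5468 K

9.5468 K


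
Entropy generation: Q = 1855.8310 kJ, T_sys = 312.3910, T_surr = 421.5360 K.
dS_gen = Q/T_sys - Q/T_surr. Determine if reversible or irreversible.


dS_sys = 1855.8310/312.3910 = 5.9407 kJ/K
dS_surr = -1855.8310/421.5360 = -4.4025 kJ/K
dS_gen = 5.9407 - 4.4025 = 1.5382 kJ/K (irreversible)

dS_gen = 1.5382 kJ/K, irreversible


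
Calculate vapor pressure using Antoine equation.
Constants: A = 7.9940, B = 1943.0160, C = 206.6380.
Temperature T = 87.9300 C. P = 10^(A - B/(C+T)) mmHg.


C+T = 294.5680
B/(C+T) = 6.5962
log10(P) = 7.9940 - 6.5962 = 1.3978
P = 10^1.3978 = 24.9946 mmHg

24.9946 mmHg


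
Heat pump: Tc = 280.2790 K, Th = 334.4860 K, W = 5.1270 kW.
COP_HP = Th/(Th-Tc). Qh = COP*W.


COP = 334.4860 / 54.2070 = 6.1705
Qh = 6.1705 * 5.1270 = 31.6363 kW

COP = 6.1705, Qh = 31.6363 kW


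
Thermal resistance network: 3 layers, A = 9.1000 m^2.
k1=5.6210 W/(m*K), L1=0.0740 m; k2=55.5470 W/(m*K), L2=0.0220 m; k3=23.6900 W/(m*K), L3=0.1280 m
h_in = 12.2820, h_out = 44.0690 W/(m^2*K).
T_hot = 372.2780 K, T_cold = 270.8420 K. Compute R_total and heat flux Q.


R_conv_in = 1/(12.2820*9.1000) = 0.0089
R_1 = 0.0740/(5.6210*9.1000) = 0.0014
R_2 = 0.0220/(55.5470*9.1000) = 4.3523e-05
R_3 = 0.1280/(23.6900*9.1000) = 0.0006
R_conv_out = 1/(44.0690*9.1000) = 0.0025
R_total = 0.0135 K/W
Q = 101.4360 / 0.0135 = 7499.9955 W

R_total = 0.0135 K/W, Q = 7499.9955 W


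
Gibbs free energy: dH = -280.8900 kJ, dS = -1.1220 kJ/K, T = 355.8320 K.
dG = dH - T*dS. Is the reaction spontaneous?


T*dS = 355.8320 * -1.1220 = -399.2435 kJ
dG = -280.8900 + 399.2435 = 118.3535 kJ (non-spontaneous)

dG = 118.3535 kJ, non-spontaneous


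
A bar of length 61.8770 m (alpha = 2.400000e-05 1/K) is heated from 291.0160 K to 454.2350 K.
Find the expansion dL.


dT = 163.2190 K
dL = 2.400000e-05 * 61.8770 * 163.2190 = 0.242388 m
L_final = 62.119388 m

dL = 0.242388 m


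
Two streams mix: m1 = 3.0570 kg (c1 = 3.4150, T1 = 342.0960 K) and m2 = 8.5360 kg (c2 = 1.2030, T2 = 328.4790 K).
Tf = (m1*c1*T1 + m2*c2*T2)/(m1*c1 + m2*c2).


num = 6944.4520
den = 20.7085
Tf = 335.3437 K

335.3437 K


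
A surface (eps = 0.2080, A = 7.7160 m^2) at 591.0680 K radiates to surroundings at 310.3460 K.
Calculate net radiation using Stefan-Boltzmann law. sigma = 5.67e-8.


T^4 = 1.2205e+11
Tsurr^4 = 9.2765e+09
Q = 0.2080 * 5.67e-8 * 7.7160 * 1.1278e+11 = 10262.6290 W

10262.6290 W


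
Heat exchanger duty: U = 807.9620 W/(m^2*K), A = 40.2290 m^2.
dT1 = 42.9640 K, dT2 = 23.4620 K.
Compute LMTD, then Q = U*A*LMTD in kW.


LMTD = 32.2358 K
Q = 807.9620 * 40.2290 * 32.2358 = 1047774.8594 W = 1047.7749 kW

1047.7749 kW


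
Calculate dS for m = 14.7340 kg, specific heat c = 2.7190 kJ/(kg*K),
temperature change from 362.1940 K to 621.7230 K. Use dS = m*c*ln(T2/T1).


T2/T1 = 1.7165
ln(T2/T1) = 0.5403
dS = 14.7340 * 2.7190 * 0.5403 = 21.6459 kJ/K

21.6459 kJ/K


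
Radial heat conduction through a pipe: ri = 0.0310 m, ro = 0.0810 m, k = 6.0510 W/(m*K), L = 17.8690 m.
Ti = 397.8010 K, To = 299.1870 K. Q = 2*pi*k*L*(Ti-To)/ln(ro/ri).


dT = 98.6140 K
ln(ro/ri) = 0.9605
Q = 2*pi*6.0510*17.8690*98.6140 / 0.9605 = 69753.4481 W

69753.4481 W


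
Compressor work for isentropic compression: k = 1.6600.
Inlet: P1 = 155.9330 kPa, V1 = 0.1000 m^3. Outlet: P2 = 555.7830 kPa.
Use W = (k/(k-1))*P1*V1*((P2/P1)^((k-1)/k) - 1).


(k-1)/k = 0.3976
(P2/P1)^exp = 1.6575
W = 2.5152 * 155.9330 * 0.1000 * (1.6575 - 1) = 25.7873 kJ

25.7873 kJ


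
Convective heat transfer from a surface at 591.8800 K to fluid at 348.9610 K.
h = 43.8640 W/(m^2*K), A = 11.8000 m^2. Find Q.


dT = 242.9190 K
Q = 43.8640 * 11.8000 * 242.9190 = 125733.7084 W

125733.7084 W


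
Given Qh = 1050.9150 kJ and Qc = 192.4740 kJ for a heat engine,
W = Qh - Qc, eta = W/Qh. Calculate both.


W = 1050.9150 - 192.4740 = 858.4410 kJ
eta = 858.4410 / 1050.9150 = 0.8169 = 81.6851%

W = 858.4410 kJ, eta = 81.6851%


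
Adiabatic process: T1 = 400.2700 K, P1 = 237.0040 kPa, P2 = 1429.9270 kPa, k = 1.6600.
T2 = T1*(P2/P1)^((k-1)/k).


(k-1)/k = 0.3976
(P2/P1)^exp = 2.0433
T2 = 400.2700 * 2.0433 = 817.8910 K

817.8910 K


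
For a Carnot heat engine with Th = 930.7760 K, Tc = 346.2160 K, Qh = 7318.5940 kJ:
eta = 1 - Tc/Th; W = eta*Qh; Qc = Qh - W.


eta = 1 - 346.2160/930.7760 = 0.6280
W = 0.6280 * 7318.5940 = 4596.3339 kJ
Qc = 7318.5940 - 4596.3339 = 2722.2601 kJ

eta = 62.8035%, W = 4596.3339 kJ, Qc = 2722.2601 kJ


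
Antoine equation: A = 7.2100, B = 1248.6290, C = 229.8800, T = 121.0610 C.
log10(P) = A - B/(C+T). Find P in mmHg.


C+T = 350.9410
B/(C+T) = 3.5579
log10(P) = 7.2100 - 3.5579 = 3.6521
P = 10^3.6521 = 4488.0156 mmHg

4488.0156 mmHg


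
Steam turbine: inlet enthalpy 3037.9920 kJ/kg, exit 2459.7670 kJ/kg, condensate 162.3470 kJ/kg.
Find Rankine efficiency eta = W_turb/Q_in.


W = 578.2250 kJ/kg
Q_in = 2875.6450 kJ/kg
eta = 0.2011 = 20.1077%

eta = 20.1077%


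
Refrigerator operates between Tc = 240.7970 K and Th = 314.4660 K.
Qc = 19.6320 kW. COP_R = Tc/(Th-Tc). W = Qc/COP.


COP = 240.7970 / 73.6690 = 3.2686
W = 19.6320 / 3.2686 = 6.0062 kW

COP = 3.2686, W = 6.0062 kW


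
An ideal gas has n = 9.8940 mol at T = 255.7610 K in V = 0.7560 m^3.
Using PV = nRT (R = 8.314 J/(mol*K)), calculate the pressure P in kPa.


P = nRT/V = 9.8940 * 8.314 * 255.7610 / 0.7560
= 21038.5715 / 0.7560 = 27828.7982 Pa = 27.8288 kPa

27.8288 kPa


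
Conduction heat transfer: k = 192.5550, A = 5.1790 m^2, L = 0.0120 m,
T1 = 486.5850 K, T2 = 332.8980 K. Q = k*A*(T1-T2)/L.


dT = 153.6870 K
Q = 192.5550 * 5.1790 * 153.6870 / 0.0120 = 1.2772e+07 W

1.2772e+07 W


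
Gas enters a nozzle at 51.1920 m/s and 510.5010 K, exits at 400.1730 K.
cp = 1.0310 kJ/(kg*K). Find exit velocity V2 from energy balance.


dT = 110.3280 K
2*cp*1000*dT = 227496.3360
V1^2 = 2620.6209
V2 = sqrt(230116.9569) = 479.7051 m/s

479.7051 m/s


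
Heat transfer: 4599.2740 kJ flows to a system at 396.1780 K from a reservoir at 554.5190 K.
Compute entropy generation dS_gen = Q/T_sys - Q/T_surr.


dS_sys = 4599.2740/396.1780 = 11.6091 kJ/K
dS_surr = -4599.2740/554.5190 = -8.2942 kJ/K
dS_gen = 11.6091 - 8.2942 = 3.3149 kJ/K (irreversible)

dS_gen = 3.3149 kJ/K, irreversible


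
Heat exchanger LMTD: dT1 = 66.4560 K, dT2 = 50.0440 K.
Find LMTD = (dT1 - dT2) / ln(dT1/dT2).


dT1/dT2 = 1.3280
ln(dT1/dT2) = 0.2836
LMTD = 16.4120 / 0.2836 = 57.8626 K

57.8626 K


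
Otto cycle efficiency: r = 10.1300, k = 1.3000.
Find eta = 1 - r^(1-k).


r^(k-1) = 2.0030
eta = 1 - 1/2.0030 = 0.5008 = 50.0751%

50.0751%


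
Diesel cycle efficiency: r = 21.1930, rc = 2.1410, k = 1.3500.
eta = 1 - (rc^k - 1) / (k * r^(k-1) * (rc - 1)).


r^(k-1) = 2.9118
rc^k = 2.7947
eta = 0.5999 = 59.9870%

59.9870%


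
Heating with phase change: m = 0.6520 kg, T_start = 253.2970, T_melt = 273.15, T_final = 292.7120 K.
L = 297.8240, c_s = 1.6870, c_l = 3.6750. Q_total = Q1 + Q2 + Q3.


Q1 (sensible, solid) = 0.6520 * 1.6870 * 19.8530 = 21.8368 kJ
Q2 (latent) = 0.6520 * 297.8240 = 194.1812 kJ
Q3 (sensible, liquid) = 0.6520 * 3.6750 * 19.5620 = 46.8725 kJ
Q_total = 262.8905 kJ

262.8905 kJ


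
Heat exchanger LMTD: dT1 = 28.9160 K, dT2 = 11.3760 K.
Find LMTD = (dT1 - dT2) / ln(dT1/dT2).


dT1/dT2 = 2.5418
ln(dT1/dT2) = 0.9329
LMTD = 17.5400 / 0.9329 = 18.8018 K

18.8018 K


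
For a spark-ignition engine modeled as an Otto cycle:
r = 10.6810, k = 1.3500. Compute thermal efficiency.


r^(k-1) = 2.2909
eta = 1 - 1/2.2909 = 0.5635 = 56.3498%

56.3498%


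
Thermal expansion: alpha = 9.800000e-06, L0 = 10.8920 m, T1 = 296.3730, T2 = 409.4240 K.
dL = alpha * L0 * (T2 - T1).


dT = 113.0510 K
dL = 9.800000e-06 * 10.8920 * 113.0510 = 0.012067 m
L_final = 10.904067 m

dL = 0.012067 m


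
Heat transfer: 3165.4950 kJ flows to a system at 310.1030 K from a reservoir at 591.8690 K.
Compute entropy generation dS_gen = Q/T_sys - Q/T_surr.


dS_sys = 3165.4950/310.1030 = 10.2079 kJ/K
dS_surr = -3165.4950/591.8690 = -5.3483 kJ/K
dS_gen = 10.2079 - 5.3483 = 4.8596 kJ/K (irreversible)

dS_gen = 4.8596 kJ/K, irreversible


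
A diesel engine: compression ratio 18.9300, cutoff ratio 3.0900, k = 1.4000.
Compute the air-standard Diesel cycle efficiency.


r^(k-1) = 3.2424
rc^k = 4.8522
eta = 0.5940 = 59.3951%

59.3951%


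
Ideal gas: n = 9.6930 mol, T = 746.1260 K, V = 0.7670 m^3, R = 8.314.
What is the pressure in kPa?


P = nRT/V = 9.6930 * 8.314 * 746.1260 / 0.7670
= 60128.5051 / 0.7670 = 78394.4004 Pa = 78.3944 kPa

78.3944 kPa


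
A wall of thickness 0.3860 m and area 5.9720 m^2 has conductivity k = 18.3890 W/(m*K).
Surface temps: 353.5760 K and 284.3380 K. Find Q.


dT = 69.2380 K
Q = 18.3890 * 5.9720 * 69.2380 / 0.3860 = 19698.5891 W

19698.5891 W


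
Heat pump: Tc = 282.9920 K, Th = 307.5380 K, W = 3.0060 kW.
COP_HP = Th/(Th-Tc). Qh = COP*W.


COP = 307.5380 / 24.5460 = 12.5290
Qh = 12.5290 * 3.0060 = 37.6623 kW

COP = 12.5290, Qh = 37.6623 kW


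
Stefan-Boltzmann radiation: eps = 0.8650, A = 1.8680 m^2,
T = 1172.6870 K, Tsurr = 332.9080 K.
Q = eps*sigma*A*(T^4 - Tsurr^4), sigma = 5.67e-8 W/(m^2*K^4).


T^4 = 1.8912e+12
Tsurr^4 = 1.2283e+10
Q = 0.8650 * 5.67e-8 * 1.8680 * 1.8789e+12 = 172137.1499 W

172137.1499 W


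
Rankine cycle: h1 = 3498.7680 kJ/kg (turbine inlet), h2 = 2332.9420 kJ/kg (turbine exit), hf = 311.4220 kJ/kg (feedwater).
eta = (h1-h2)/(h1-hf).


W = 1165.8260 kJ/kg
Q_in = 3187.3460 kJ/kg
eta = 0.3658 = 36.5767%

eta = 36.5767%


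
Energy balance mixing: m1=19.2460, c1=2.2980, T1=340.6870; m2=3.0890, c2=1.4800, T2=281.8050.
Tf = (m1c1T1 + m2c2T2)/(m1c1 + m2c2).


num = 16356.0024
den = 48.7990
Tf = 335.1707 K

335.1707 K


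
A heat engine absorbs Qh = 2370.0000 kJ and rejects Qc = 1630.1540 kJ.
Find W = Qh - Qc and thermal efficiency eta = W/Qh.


W = 2370.0000 - 1630.1540 = 739.8460 kJ
eta = 739.8460 / 2370.0000 = 0.3122 = 31.2171%

W = 739.8460 kJ, eta = 31.2171%


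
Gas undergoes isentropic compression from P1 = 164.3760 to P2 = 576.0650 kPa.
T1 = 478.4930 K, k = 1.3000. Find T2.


(k-1)/k = 0.2308
(P2/P1)^exp = 1.3356
T2 = 478.4930 * 1.3356 = 639.0872 K

639.0872 K


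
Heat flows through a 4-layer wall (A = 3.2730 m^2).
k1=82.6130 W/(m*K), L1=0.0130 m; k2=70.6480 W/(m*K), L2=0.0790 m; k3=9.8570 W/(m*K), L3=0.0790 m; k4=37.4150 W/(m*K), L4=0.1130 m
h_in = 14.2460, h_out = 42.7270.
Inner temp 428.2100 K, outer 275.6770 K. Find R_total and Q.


R_conv_in = 1/(14.2460*3.2730) = 0.0214
R_1 = 0.0130/(82.6130*3.2730) = 4.8078e-05
R_2 = 0.0790/(70.6480*3.2730) = 0.0003
R_3 = 0.0790/(9.8570*3.2730) = 0.0024
R_4 = 0.1130/(37.4150*3.2730) = 0.0009
R_conv_out = 1/(42.7270*3.2730) = 0.0072
R_total = 0.0324 K/W
Q = 152.5330 / 0.0324 = 4713.8222 W

R_total = 0.0324 K/W, Q = 4713.8222 W


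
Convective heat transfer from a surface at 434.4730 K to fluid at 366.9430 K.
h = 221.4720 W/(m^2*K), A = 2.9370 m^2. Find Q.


dT = 67.5300 K
Q = 221.4720 * 2.9370 * 67.5300 = 43925.7842 W

43925.7842 W


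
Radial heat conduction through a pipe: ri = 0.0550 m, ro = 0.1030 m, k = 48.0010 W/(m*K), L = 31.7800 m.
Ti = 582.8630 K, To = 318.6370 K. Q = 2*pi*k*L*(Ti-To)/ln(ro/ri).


dT = 264.2260 K
ln(ro/ri) = 0.6274
Q = 2*pi*48.0010*31.7800*264.2260 / 0.6274 = 4036621.1131 W

4036621.1131 W


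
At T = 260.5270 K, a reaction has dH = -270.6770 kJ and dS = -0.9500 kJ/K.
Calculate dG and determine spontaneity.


T*dS = 260.5270 * -0.9500 = -247.5006 kJ
dG = -270.6770 + 247.5006 = -23.1764 kJ (spontaneous)

dG = -23.1764 kJ, spontaneous


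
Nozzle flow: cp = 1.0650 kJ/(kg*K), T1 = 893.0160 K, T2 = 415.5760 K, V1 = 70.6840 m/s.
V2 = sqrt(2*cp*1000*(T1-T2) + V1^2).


dT = 477.4400 K
2*cp*1000*dT = 1016947.2000
V1^2 = 4996.2279
V2 = sqrt(1021943.4279) = 1010.9122 m/s

1010.9122 m/s


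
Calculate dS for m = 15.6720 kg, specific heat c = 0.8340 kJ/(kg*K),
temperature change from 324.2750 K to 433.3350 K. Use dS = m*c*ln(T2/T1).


T2/T1 = 1.3363
ln(T2/T1) = 0.2899
dS = 15.6720 * 0.8340 * 0.2899 = 3.7894 kJ/K

3.7894 kJ/K


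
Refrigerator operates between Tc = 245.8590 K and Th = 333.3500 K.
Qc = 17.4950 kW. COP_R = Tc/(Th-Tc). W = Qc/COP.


COP = 245.8590 / 87.4910 = 2.8101
W = 17.4950 / 2.8101 = 6.2257 kW

COP = 2.8101, W = 6.2257 kW


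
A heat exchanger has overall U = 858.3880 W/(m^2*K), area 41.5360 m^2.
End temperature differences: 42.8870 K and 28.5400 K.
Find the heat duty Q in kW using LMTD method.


LMTD = 35.2279 K
Q = 858.3880 * 41.5360 * 35.2279 = 1256016.5742 W = 1256.0166 kW

1256.0166 kW


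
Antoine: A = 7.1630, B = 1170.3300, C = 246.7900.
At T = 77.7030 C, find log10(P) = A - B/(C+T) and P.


C+T = 324.4930
B/(C+T) = 3.6066
log10(P) = 7.1630 - 3.6066 = 3.5564
P = 10^3.5564 = 3600.4622 mmHg

3600.4622 mmHg


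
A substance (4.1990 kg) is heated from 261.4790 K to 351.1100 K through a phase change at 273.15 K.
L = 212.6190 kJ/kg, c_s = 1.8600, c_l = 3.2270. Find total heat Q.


Q1 (sensible, solid) = 4.1990 * 1.8600 * 11.6710 = 91.1521 kJ
Q2 (latent) = 4.1990 * 212.6190 = 892.7872 kJ
Q3 (sensible, liquid) = 4.1990 * 3.2270 * 77.9600 = 1056.3715 kJ
Q_total = 2040.3108 kJ

2040.3108 kJ


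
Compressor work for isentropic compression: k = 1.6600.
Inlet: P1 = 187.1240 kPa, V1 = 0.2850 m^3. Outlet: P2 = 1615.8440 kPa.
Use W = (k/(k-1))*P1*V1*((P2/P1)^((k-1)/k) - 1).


(k-1)/k = 0.3976
(P2/P1)^exp = 2.3564
W = 2.5152 * 187.1240 * 0.2850 * (2.3564 - 1) = 181.9413 kJ

181.9413 kJ


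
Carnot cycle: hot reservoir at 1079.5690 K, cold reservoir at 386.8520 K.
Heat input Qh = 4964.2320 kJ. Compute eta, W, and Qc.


eta = 1 - 386.8520/1079.5690 = 0.6417
W = 0.6417 * 4964.2320 = 3185.3526 kJ
Qc = 4964.2320 - 3185.3526 = 1778.8794 kJ

eta = 64.1661%, W = 3185.3526 kJ, Qc = 1778.8794 kJ


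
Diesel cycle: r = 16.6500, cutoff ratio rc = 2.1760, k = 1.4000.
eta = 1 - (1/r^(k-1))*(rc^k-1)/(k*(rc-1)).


r^(k-1) = 3.0801
rc^k = 2.9698
eta = 0.6116 = 61.1569%

61.1569%


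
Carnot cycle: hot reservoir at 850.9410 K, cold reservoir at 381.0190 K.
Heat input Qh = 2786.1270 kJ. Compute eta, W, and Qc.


eta = 1 - 381.0190/850.9410 = 0.5522
W = 0.5522 * 2786.1270 = 1538.6053 kJ
Qc = 2786.1270 - 1538.6053 = 1247.5217 kJ

eta = 55.2238%, W = 1538.6053 kJ, Qc = 1247.5217 kJ


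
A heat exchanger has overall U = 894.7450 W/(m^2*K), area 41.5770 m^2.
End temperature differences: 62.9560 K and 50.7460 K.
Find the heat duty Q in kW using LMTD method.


LMTD = 56.6318 K
Q = 894.7450 * 41.5770 * 56.6318 = 2106748.7501 W = 2106.7488 kW

2106.7488 kW


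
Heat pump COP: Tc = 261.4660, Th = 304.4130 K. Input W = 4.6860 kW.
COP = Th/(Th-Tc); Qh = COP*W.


COP = 304.4130 / 42.9470 = 7.0881
Qh = 7.0881 * 4.6860 = 33.2149 kW

COP = 7.0881, Qh = 33.2149 kW


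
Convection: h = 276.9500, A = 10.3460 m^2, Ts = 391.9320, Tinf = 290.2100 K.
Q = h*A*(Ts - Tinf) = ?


dT = 101.7220 K
Q = 276.9500 * 10.3460 * 101.7220 = 291466.5591 W

291466.5591 W


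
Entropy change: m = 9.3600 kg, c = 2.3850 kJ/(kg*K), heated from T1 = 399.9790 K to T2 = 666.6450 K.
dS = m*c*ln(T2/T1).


T2/T1 = 1.6667
ln(T2/T1) = 0.5108
dS = 9.3600 * 2.3850 * 0.5108 = 11.4039 kJ/K

11.4039 kJ/K


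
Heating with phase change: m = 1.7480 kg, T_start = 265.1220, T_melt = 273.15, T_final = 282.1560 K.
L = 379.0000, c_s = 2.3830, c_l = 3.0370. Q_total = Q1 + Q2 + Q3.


Q1 (sensible, solid) = 1.7480 * 2.3830 * 8.0280 = 33.4405 kJ
Q2 (latent) = 1.7480 * 379.0000 = 662.4920 kJ
Q3 (sensible, liquid) = 1.7480 * 3.0370 * 9.0060 = 47.8099 kJ
Q_total = 743.7424 kJ

743.7424 kJ


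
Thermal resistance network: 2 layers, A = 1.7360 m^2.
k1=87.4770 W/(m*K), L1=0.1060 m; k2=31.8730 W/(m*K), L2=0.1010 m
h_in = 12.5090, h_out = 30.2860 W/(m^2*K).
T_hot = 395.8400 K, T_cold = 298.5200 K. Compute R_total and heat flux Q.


R_conv_in = 1/(12.5090*1.7360) = 0.0460
R_1 = 0.1060/(87.4770*1.7360) = 0.0007
R_2 = 0.1010/(31.8730*1.7360) = 0.0018
R_conv_out = 1/(30.2860*1.7360) = 0.0190
R_total = 0.0676 K/W
Q = 97.3200 / 0.0676 = 1439.7925 W

R_total = 0.0676 K/W, Q = 1439.7925 W


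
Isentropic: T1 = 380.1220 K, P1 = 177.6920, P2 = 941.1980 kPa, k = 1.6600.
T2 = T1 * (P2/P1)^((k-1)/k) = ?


(k-1)/k = 0.3976
(P2/P1)^exp = 1.9403
T2 = 380.1220 * 1.9403 = 737.5367 K

737.5367 K


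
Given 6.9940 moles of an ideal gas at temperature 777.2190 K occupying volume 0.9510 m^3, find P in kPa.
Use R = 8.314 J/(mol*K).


P = nRT/V = 6.9940 * 8.314 * 777.2190 / 0.9510
= 45193.8206 / 0.9510 = 47522.4191 Pa = 47.5224 kPa

47.5224 kPa


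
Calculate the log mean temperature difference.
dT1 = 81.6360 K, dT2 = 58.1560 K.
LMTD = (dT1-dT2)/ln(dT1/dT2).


dT1/dT2 = 1.4037
ln(dT1/dT2) = 0.3391
LMTD = 23.4800 / 0.3391 = 69.2337 K

69.2337 K


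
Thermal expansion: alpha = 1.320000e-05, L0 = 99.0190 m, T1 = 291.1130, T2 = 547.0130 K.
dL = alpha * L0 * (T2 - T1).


dT = 255.9000 K
dL = 1.320000e-05 * 99.0190 * 255.9000 = 0.334474 m
L_final = 99.353474 m

dL = 0.334474 m


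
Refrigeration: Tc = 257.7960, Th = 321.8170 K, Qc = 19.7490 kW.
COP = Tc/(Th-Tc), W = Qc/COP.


COP = 257.7960 / 64.0210 = 4.0267
W = 19.7490 / 4.0267 = 4.9045 kW

COP = 4.0267, W = 4.9045 kW


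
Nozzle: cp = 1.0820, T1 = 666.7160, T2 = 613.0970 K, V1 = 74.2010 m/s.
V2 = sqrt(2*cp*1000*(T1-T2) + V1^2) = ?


dT = 53.6190 K
2*cp*1000*dT = 116031.5160
V1^2 = 5505.7884
V2 = sqrt(121537.3044) = 348.6220 m/s

348.6220 m/s


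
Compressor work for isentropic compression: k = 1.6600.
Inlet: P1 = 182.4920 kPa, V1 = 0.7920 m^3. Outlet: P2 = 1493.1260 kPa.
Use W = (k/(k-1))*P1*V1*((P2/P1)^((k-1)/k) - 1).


(k-1)/k = 0.3976
(P2/P1)^exp = 2.3064
W = 2.5152 * 182.4920 * 0.7920 * (2.3064 - 1) = 474.9209 kJ

474.9209 kJ


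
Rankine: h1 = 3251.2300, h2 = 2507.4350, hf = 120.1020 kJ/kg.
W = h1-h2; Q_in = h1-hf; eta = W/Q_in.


W = 743.7950 kJ/kg
Q_in = 3131.1280 kJ/kg
eta = 0.2375 = 23.7549%

eta = 23.7549%


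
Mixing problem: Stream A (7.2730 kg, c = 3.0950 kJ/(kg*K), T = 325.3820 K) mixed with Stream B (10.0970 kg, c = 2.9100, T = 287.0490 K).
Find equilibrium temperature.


num = 15758.4789
den = 51.8922
Tf = 303.6772 K

303.6772 K


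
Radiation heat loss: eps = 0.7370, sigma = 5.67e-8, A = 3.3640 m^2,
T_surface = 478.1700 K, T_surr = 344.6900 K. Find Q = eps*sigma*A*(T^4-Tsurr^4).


T^4 = 5.2279e+10
Tsurr^4 = 1.4116e+10
Q = 0.7370 * 5.67e-8 * 3.3640 * 3.8163e+10 = 5364.7647 W

5364.7647 W


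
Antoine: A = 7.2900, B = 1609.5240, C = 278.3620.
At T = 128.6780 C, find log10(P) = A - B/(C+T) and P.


C+T = 407.0400
B/(C+T) = 3.9542
log10(P) = 7.2900 - 3.9542 = 3.3358
P = 10^3.3358 = 2166.6272 mmHg

2166.6272 mmHg


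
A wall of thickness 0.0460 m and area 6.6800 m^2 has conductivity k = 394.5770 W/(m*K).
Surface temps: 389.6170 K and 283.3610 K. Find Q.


dT = 106.2560 K
Q = 394.5770 * 6.6800 * 106.2560 / 0.0460 = 6088409.5738 W

6088409.5738 W


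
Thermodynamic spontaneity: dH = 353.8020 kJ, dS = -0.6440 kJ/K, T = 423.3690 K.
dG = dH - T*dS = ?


T*dS = 423.3690 * -0.6440 = -272.6496 kJ
dG = 353.8020 + 272.6496 = 626.4516 kJ (non-spontaneous)

dG = 626.4516 kJ, non-spontaneous


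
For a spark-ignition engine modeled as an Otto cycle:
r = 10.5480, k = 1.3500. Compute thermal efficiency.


r^(k-1) = 2.2809
eta = 1 - 1/2.2809 = 0.5616 = 56.1580%

56.1580%


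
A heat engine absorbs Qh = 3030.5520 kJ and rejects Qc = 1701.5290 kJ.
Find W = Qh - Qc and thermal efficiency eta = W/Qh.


W = 3030.5520 - 1701.5290 = 1329.0230 kJ
eta = 1329.0230 / 3030.5520 = 0.4385 = 43.8542%

W = 1329.0230 kJ, eta = 43.8542%


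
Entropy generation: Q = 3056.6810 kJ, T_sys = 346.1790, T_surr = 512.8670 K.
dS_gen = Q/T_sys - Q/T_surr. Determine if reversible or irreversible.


dS_sys = 3056.6810/346.1790 = 8.8298 kJ/K
dS_surr = -3056.6810/512.8670 = -5.9600 kJ/K
dS_gen = 8.8298 - 5.9600 = 2.8698 kJ/K (irreversible)

dS_gen = 2.8698 kJ/K, irreversible


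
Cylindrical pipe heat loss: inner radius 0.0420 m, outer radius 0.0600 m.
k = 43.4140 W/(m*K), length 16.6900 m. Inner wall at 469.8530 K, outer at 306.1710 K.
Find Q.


dT = 163.6820 K
ln(ro/ri) = 0.3567
Q = 2*pi*43.4140*16.6900*163.6820 / 0.3567 = 2089268.8455 W

2089268.8455 W


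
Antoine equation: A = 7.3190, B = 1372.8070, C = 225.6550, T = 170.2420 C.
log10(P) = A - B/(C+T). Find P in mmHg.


C+T = 395.8970
B/(C+T) = 3.4676
log10(P) = 7.3190 - 3.4676 = 3.8514
P = 10^3.8514 = 7102.5407 mmHg

7102.5407 mmHg


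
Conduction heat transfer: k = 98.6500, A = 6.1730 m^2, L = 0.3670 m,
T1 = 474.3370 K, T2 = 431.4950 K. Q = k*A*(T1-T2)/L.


dT = 42.8420 K
Q = 98.6500 * 6.1730 * 42.8420 / 0.3670 = 71088.1217 W

71088.1217 W
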